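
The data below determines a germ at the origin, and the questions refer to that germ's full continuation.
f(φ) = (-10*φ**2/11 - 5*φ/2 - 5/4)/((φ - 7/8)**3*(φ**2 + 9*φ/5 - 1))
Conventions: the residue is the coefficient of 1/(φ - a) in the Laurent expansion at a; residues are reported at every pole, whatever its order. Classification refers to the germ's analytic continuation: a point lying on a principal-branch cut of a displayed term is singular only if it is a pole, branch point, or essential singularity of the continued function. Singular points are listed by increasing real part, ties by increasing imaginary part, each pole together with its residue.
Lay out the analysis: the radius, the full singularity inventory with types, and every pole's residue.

Radius of convergence at 0: -9/10 + (1/10)*sqrt(181).
At -9/10 - (1/10)*sqrt(181): a pole of order 1; residue 1725078400/289496493 - (23219033600/52398865233)*sqrt(181).
At -9/10 + (1/10)*sqrt(181): a pole of order 1; residue 1725078400/289496493 + (23219033600/52398865233)*sqrt(181).
At 7/8: a pole of order 3; residue -3450156800/289496493.

Denominator factor (φ - 7/8)^3: pole of order 3 at 7/8, modulus 7/8.
Denominator factor (φ**2 + 9*φ/5 - 1): discriminant 181/25, real irrational roots -9/10 + (1/10)*sqrt(181) and -9/10 - (1/10)*sqrt(181); poles of order 1, moduli -9/10 + (1/10)*sqrt(181) and 9/10 + (1/10)*sqrt(181).
The radius of convergence is the smallest modulus among the singular points: -9/10 + (1/10)*sqrt(181).
The factor φ**2 + 9*φ/5 - 1 splits as (φ - a)(φ - a') with a = -9/10 - (1/10)*sqrt(181), a' = -9/10 + (1/10)*sqrt(181). At the order-1 pole a set g(φ) = (φ - a)*f(φ) = [(-10*φ**2/11 - 5*φ/2 - 5/4)/(φ - 7/8)**3] / (φ - a').
Simple pole: residue = g(a) at a = -9/10 - (1/10)*sqrt(181), which is 1725078400/289496493 - (23219033600/52398865233)*sqrt(181).
The factor φ**2 + 9*φ/5 - 1 splits as (φ - a)(φ - a') with a = -9/10 + (1/10)*sqrt(181), a' = -9/10 - (1/10)*sqrt(181). At the order-1 pole a set g(φ) = (φ - a)*f(φ) = [(-10*φ**2/11 - 5*φ/2 - 5/4)/(φ - 7/8)**3] / (φ - a').
Simple pole: residue = g(a) at a = -9/10 + (1/10)*sqrt(181), which is 1725078400/289496493 + (23219033600/52398865233)*sqrt(181).
At the order-3 pole 7/8 set g(φ) = (φ - (7/8))^3*f(φ) = (-10*φ**2/11 - 5*φ/2 - 5/4)/(φ**2 + 9*φ/5 - 1).
Order-3 pole: residue = g''(a)/2; g''(7/8) = -6900313600/289496493, so the residue is -3450156800/289496493.
List the singular points by increasing real part (a conjugate pair: the negative imaginary part first).


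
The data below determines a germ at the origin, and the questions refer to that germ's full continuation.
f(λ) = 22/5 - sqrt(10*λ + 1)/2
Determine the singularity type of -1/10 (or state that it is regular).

The term (-1/2)*sqrt(1 - λ/(-1/10)) has argument 1 - -1/10/(-1/10) = 0 at -1/10: a square-root (algebraic, two-sheeted) branch point; the remaining terms are analytic or single-valued there.

The point is an algebraic (square-root) branch point.


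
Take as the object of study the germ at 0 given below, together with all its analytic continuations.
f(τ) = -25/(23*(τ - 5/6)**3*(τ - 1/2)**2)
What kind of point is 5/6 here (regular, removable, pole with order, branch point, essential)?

The point is a pole of order 3.

The denominator factor τ - 5/6 vanishes at 5/6 and appears to the power 3; the numerator there equals -25/23, nonzero, and no other factor vanishes.
Hence a pole whose order is the multiplicity, 3.


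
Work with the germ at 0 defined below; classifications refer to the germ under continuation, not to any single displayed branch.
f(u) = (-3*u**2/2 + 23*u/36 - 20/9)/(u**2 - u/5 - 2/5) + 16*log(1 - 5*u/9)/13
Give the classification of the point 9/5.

The point is a logarithmic branch point.

The term (16/13)*log(1 - u/(9/5)) has argument 1 - 9/5/(9/5) = 0 at 9/5: a logarithmic (infinitely-sheeted) branch point; the remaining terms are analytic or single-valued there.


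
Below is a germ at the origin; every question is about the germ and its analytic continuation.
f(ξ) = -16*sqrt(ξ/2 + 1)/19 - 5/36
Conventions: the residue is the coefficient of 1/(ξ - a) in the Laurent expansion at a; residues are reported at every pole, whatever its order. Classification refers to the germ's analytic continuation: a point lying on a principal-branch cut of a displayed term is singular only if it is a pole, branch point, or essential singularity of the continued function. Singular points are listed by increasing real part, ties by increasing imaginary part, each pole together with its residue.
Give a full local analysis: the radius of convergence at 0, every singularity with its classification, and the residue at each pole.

Radius of convergence at 0: 2.
At -2: an algebraic (square-root) branch point.

Branch term (-16/19)*sqrt(1 - ξ/(-2)): its argument vanishes at ξ = -2, a square-root branch point, modulus 2.
The radius of convergence is the smallest modulus among the singular points: 2.


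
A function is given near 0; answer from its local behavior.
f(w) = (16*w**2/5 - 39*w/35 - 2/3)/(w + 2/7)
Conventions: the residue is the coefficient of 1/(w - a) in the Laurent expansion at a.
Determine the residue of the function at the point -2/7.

At the order-1 pole -2/7 set g(w) = (w - (-2/7))*f(w) = 16*w**2/5 - 39*w/35 - 2/3.
Simple pole: residue = g(a) at a = -2/7, which is -64/735.

The residue is -64/735.


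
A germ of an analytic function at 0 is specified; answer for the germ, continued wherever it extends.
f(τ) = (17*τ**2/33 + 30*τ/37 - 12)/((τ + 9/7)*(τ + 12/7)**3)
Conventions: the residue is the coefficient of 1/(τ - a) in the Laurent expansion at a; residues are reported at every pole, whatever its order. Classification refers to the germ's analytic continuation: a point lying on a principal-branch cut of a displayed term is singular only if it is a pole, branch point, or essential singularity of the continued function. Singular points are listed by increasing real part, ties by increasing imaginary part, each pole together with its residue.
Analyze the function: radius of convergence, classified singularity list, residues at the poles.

Radius of convergence at 0: 9/7.
At -12/7: a pole of order 3; residue 567287/3663.
At -9/7: a pole of order 1; residue -567287/3663.

Denominator factor (τ + 9/7): pole of order 1 at -9/7, modulus 9/7.
Denominator factor (τ + 12/7)^3: pole of order 3 at -12/7, modulus 12/7.
The radius of convergence is the smallest modulus among the singular points: 9/7.
At the order-3 pole -12/7 set g(τ) = (τ - (-12/7))^3*f(τ) = (17*τ**2/33 + 30*τ/37 - 12)/(τ + 9/7).
Order-3 pole: residue = g''(a)/2; g''(-12/7) = 1134574/3663, so the residue is 567287/3663.
At the order-1 pole -9/7 set g(τ) = (τ - (-9/7))*f(τ) = (17*τ**2/33 + 30*τ/37 - 12)/(τ + 12/7)**3.
Simple pole: residue = g(a) at a = -9/7, which is -567287/3663.
List the singular points by increasing real part (a conjugate pair: the negative imaginary part first).


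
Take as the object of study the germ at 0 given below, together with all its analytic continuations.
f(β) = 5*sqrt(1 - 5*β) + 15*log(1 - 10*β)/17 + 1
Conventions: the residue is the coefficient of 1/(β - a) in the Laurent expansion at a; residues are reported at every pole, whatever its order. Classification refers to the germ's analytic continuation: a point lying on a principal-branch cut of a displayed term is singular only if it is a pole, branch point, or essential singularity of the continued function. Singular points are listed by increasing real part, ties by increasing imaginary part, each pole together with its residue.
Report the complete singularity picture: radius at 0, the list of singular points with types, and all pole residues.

Branch term (15/17)*log(1 - β/(1/10)): its argument vanishes at β = 1/10, a logarithmic branch point, modulus 1/10.
Branch term (5)*sqrt(1 - β/(1/5)): its argument vanishes at β = 1/5, a square-root branch point, modulus 1/5.
The radius of convergence is the smallest modulus among the singular points: 1/10.
List the singular points by increasing real part (a conjugate pair: the negative imaginary part first).

Radius of convergence at 0: 1/10.
At 1/10: a logarithmic branch point.
At 1/5: an algebraic (square-root) branch point.


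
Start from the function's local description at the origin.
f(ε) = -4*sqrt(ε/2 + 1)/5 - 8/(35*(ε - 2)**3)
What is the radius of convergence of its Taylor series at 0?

The radius of convergence is 2.

Denominator factor (ε - 2)^3: pole of order 3 at 2, modulus 2.
Branch term (-4/5)*sqrt(1 - ε/(-2)): its argument vanishes at ε = -2, a square-root branch point, modulus 2.
The radius of convergence is the smallest modulus among the singular points: 2.


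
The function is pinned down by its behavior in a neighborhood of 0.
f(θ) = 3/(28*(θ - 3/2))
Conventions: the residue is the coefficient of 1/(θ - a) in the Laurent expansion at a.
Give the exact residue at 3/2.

The residue is 3/28.

At the order-1 pole 3/2 set g(θ) = (θ - (3/2))*f(θ) = 3/28.
Simple pole: residue = g(a) at a = 3/2, which is 3/28.


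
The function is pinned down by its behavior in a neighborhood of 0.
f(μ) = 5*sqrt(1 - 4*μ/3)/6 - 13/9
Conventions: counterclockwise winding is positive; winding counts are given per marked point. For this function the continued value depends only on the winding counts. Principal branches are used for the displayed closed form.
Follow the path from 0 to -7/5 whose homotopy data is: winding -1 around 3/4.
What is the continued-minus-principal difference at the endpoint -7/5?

The rational part is single-valued and drops out of the difference; each branch term changes only by its own monodromy.
(5/6)*sqrt(1 - μ/(3/4)): winding -1 is odd, the square root flips sign, contributing -2*(5/6)*sqrt(1 - (-7/5)/(3/4)) = -2*(5/6)*sqrt(43/15) = -(1/9)*sqrt(645).
Summing the contributions at μ = -7/5 gives -(1/9)*sqrt(645).

Continued minus principal equals -(1/9)*sqrt(645).


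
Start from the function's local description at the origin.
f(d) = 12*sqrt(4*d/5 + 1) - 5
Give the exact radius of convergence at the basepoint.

Branch term (12)*sqrt(1 - d/(-5/4)): its argument vanishes at d = -5/4, a square-root branch point, modulus 5/4.
The radius of convergence is the smallest modulus among the singular points: 5/4.

The radius of convergence is 5/4.


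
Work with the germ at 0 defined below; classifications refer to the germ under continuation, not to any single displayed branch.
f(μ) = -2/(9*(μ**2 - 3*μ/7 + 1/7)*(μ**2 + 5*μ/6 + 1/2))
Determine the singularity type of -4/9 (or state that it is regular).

The point is a regular point.

Denominator factors: μ**2 + 5*μ/6 + 1/2 = 53/162 at μ = -4/9; μ**2 - 3*μ/7 + 1/7 = 43/81 at μ = -4/9 — none vanishes.
So the germ continues analytically to -4/9.


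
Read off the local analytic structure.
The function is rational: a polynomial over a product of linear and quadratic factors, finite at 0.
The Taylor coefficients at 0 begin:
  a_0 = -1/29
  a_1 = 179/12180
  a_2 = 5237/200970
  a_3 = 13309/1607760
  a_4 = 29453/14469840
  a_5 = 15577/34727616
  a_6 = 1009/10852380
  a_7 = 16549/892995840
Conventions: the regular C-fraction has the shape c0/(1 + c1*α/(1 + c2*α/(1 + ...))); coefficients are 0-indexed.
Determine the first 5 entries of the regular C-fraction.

The regular C-fraction coefficients are [-1/29, 179/420, -1818811/826980, 12607085435/10743716577, 1453480/5456433].

Taylor coefficients (read off): a_0 = -1/29, a_1 = 179/12180, a_2 = 5237/200970, a_3 = 13309/1607760, a_4 = 29453/14469840.
c0 = a_0 = -1/29. Peel one level at a time: if S = 1 + c*α/S' with S'(0) = 1, then c is the α-coefficient of S and S' = c*α/(S - 1).
S_1 = c0/f = 1 + (179/420)*α + (1818811/1940400)*α^2 + ...; c1 = 179/420.
S_2 = c1*α/(S_1 - 1) = 1 + (-1818811/826980)*α + (360202441/139570596)*α^2 + ...; c2 = -1818811/826980.
S_3 = c2*α/(S_2 - 1) = 1 + (12607085435/10743716577)*α + (-102369533732200/327499271918379)*α^2 + ...; c3 = 12607085435/10743716577.
S_4 = c3*α/(S_3 - 1) = 1 + (1453480/5456433)*α + ...; c4 = 1453480/5456433.


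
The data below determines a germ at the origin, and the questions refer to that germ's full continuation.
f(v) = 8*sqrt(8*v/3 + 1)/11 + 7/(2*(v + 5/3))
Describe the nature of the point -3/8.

The term (8/11)*sqrt(1 - v/(-3/8)) has argument 1 - -3/8/(-3/8) = 0 at -3/8: a square-root (algebraic, two-sheeted) branch point; the remaining terms are analytic or single-valued there.

The point is an algebraic (square-root) branch point.


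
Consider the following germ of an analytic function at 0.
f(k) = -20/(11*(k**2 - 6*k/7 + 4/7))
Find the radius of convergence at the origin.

Denominator factor (k**2 - 6*k/7 + 4/7): discriminant -76/49, complex-conjugate roots (3/7) + ((1/7)*sqrt(19))*i and (3/7) - ((1/7)*sqrt(19))*i; poles of order 1, moduli (2/7)*sqrt(7) and (2/7)*sqrt(7).
The radius of convergence is the smallest modulus among the singular points: (2/7)*sqrt(7).

The radius of convergence is (2/7)*sqrt(7).


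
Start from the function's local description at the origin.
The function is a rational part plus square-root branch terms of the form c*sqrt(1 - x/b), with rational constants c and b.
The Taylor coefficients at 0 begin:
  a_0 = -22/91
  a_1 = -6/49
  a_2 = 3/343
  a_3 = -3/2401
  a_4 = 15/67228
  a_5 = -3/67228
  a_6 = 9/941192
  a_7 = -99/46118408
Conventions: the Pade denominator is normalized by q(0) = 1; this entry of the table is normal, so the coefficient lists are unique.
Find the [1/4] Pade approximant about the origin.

Taylor coefficients needed (read off): a_0 = -22/91, a_1 = -6/49, a_2 = 3/343, a_3 = -3/2401, a_4 = 15/67228, a_5 = -3/67228.
Write the denominator as Q(x) = 1 + q1*x + q2*x^2 + q3*x^3 + q4*x^4. Requiring Q*f - P = O(x^6) with deg P <= 1 kills the coefficients of x^2..x^5 in Q*f:
  x^2: a_2 + q1*a_1 + q2*a_0 = 0, i.e. 3/343 + (-6/49)*q1 + (-22/91)*q2 = 0.
  x^3: a_3 + q1*a_2 + q2*a_1 + q3*a_0 = 0, i.e. -3/2401 + (3/343)*q1 + (-6/49)*q2 + (-22/91)*q3 = 0.
  x^4: a_4 + q1*a_3 + q2*a_2 + q3*a_1 + q4*a_0 = 0, i.e. 15/67228 + (-3/2401)*q1 + (3/343)*q2 + (-6/49)*q3 + (-22/91)*q4 = 0.
  x^5: a_5 + q1*a_4 + q2*a_3 + q3*a_2 + q4*a_1 = 0, i.e. -3/67228 + (15/67228)*q1 + (-3/2401)*q2 + (3/343)*q3 + (-6/49)*q4 = 0.
Solving this linear system: q1 = 60416/729169, q2 = -59085/10208366, q3 = 27183/35729281, q4 = -200187/2000839736.
The numerator is Q*f truncated at degree 1: P0 = a_0 = -22/91; P1 = a_1 + q1*a_0 = -9454178/66354379.

The Pade approximant has numerator coefficients [-22/91, -9454178/66354379]; denominator coefficients [1, 60416/729169, -59085/10208366, 27183/35729281, -200187/2000839736].


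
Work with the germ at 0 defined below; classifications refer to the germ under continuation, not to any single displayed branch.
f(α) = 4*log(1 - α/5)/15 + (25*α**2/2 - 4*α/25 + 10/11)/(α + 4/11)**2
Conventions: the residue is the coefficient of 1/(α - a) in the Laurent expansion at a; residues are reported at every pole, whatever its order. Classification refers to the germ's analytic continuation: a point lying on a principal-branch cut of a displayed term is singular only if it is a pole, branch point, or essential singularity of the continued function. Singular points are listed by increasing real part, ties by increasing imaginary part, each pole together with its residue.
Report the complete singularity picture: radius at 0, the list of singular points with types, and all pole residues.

Radius of convergence at 0: 4/11.
At -4/11: a pole of order 2; residue -2544/275.
At 5: a logarithmic branch point.

Denominator factor (α + 4/11)^2: pole of order 2 at -4/11, modulus 4/11.
Branch term (4/15)*log(1 - α/(5)): its argument vanishes at α = 5, a logarithmic branch point, modulus 5.
The radius of convergence is the smallest modulus among the singular points: 4/11.
The branch term is analytic at -4/11 and contributes nothing to the residue; only the rational part matters.
At the order-2 pole -4/11 set g(α) = (α - (-4/11))^2*(rational part) = 25*α**2/2 - 4*α/25 + 10/11.
Order-2 pole: residue = g'(a); g'(-4/11) = -2544/275, so the residue is -2544/275.
List the singular points by increasing real part (a conjugate pair: the negative imaginary part first).


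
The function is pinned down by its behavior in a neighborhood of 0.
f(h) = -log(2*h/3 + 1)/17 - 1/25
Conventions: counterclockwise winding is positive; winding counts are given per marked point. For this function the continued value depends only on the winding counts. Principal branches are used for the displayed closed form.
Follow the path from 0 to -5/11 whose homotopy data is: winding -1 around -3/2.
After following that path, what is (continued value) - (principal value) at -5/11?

The rational part is single-valued and drops out of the difference; each branch term changes only by its own monodromy.
(-1/17)*log(1 - h/(-3/2)): each positive loop around -3/2 adds 2*pi*i to the log, so winding -1 contributes (-1/17)*(-1)*2*pi*i = (2/17)*pi*i.
Summing the contributions at h = -5/11 gives (2/17)*pi*i.

Continued minus principal equals (2/17)*pi*i.


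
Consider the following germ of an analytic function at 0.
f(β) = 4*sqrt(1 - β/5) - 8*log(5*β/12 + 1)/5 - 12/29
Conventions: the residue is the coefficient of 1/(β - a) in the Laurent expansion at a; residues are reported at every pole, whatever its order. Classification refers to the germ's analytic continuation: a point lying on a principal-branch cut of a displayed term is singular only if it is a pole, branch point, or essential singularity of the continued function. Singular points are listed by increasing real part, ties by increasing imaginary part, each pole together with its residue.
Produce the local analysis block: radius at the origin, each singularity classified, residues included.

Branch term (-8/5)*log(1 - β/(-12/5)): its argument vanishes at β = -12/5, a logarithmic branch point, modulus 12/5.
Branch term (4)*sqrt(1 - β/(5)): its argument vanishes at β = 5, a square-root branch point, modulus 5.
The radius of convergence is the smallest modulus among the singular points: 12/5.
List the singular points by increasing real part (a conjugate pair: the negative imaginary part first).

Radius of convergence at 0: 12/5.
At -12/5: a logarithmic branch point.
At 5: an algebraic (square-root) branch point.


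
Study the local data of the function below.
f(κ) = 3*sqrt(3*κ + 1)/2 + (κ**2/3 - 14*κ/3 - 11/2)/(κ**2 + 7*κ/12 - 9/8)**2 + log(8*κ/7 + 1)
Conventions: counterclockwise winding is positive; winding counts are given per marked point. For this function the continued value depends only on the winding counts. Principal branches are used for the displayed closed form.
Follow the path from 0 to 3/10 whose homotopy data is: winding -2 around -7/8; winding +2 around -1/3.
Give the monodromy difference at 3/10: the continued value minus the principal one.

The rational part is single-valued and drops out of the difference; each branch term changes only by its own monodromy.
(3/2)*sqrt(1 - κ/(-1/3)): winding +2 is even, the square root returns to the same sheet, contribution 0.
(1)*log(1 - κ/(-7/8)): each positive loop around -7/8 adds 2*pi*i to the log, so winding -2 contributes (1)*(-2)*2*pi*i = -(4)*pi*i.
Summing the contributions at κ = 3/10 gives -(4)*pi*i.

Continued minus principal equals -(4)*pi*i.


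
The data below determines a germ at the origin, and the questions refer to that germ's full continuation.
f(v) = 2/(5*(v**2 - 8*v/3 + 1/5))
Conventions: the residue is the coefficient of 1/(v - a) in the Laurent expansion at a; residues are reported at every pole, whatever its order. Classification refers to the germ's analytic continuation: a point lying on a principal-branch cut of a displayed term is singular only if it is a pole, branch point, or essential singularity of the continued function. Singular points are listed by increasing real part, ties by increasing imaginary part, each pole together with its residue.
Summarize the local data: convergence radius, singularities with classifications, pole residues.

Denominator factor (v**2 - 8*v/3 + 1/5): discriminant 284/45, real irrational roots 4/3 + (1/15)*sqrt(355) and 4/3 - (1/15)*sqrt(355); poles of order 1, moduli 4/3 + (1/15)*sqrt(355) and 4/3 - (1/15)*sqrt(355).
The radius of convergence is the smallest modulus among the singular points: 4/3 - (1/15)*sqrt(355).
The factor v**2 - 8*v/3 + 1/5 splits as (v - a)(v - a') with a = 4/3 - (1/15)*sqrt(355), a' = 4/3 + (1/15)*sqrt(355). At the order-1 pole a set g(v) = (v - a)*f(v) = [2/5] / (v - a').
Simple pole: residue = g(a) at a = 4/3 - (1/15)*sqrt(355), which is -(3/355)*sqrt(355).
The factor v**2 - 8*v/3 + 1/5 splits as (v - a)(v - a') with a = 4/3 + (1/15)*sqrt(355), a' = 4/3 - (1/15)*sqrt(355). At the order-1 pole a set g(v) = (v - a)*f(v) = [2/5] / (v - a').
Simple pole: residue = g(a) at a = 4/3 + (1/15)*sqrt(355), which is (3/355)*sqrt(355).
List the singular points by increasing real part (a conjugate pair: the negative imaginary part first).

Radius of convergence at 0: 4/3 - (1/15)*sqrt(355).
At 4/3 - (1/15)*sqrt(355): a pole of order 1; residue -(3/355)*sqrt(355).
At 4/3 + (1/15)*sqrt(355): a pole of order 1; residue (3/355)*sqrt(355).


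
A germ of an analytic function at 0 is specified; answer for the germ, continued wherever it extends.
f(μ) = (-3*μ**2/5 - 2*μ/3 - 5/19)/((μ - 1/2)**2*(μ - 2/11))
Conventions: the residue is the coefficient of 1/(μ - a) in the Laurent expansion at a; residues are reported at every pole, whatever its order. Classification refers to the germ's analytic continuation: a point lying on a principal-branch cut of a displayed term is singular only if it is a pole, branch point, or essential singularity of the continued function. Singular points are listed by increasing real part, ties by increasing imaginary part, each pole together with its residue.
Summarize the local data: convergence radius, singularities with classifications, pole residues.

Radius of convergence at 0: 2/11.
At 2/11: a pole of order 1; residue -55756/13965.
At 1/2: a pole of order 2; residue 47377/13965.

Denominator factor (μ - 2/11): pole of order 1 at 2/11, modulus 2/11.
Denominator factor (μ - 1/2)^2: pole of order 2 at 1/2, modulus 1/2.
The radius of convergence is the smallest modulus among the singular points: 2/11.
At the order-1 pole 2/11 set g(μ) = (μ - (2/11))*f(μ) = (-3*μ**2/5 - 2*μ/3 - 5/19)/(μ - 1/2)**2.
Simple pole: residue = g(a) at a = 2/11, which is -55756/13965.
At the order-2 pole 1/2 set g(μ) = (μ - (1/2))^2*f(μ) = (-3*μ**2/5 - 2*μ/3 - 5/19)/(μ - 2/11).
Order-2 pole: residue = g'(a); g'(1/2) = 47377/13965, so the residue is 47377/13965.
List the singular points by increasing real part (a conjugate pair: the negative imaginary part first).


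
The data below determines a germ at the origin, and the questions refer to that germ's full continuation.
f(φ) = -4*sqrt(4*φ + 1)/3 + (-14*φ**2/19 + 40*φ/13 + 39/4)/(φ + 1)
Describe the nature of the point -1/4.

The term (-4/3)*sqrt(1 - φ/(-1/4)) has argument 1 - -1/4/(-1/4) = 0 at -1/4: a square-root (algebraic, two-sheeted) branch point; the remaining terms are analytic or single-valued there.

The point is an algebraic (square-root) branch point.


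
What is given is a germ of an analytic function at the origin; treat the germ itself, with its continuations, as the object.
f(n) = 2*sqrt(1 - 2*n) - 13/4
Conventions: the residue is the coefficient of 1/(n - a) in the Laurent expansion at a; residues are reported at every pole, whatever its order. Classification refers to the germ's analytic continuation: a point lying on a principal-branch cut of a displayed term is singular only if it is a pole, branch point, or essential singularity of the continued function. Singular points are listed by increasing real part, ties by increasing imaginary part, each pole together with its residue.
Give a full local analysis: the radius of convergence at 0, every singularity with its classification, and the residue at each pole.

Branch term (2)*sqrt(1 - n/(1/2)): its argument vanishes at n = 1/2, a square-root branch point, modulus 1/2.
The radius of convergence is the smallest modulus among the singular points: 1/2.

Radius of convergence at 0: 1/2.
At 1/2: an algebraic (square-root) branch point.


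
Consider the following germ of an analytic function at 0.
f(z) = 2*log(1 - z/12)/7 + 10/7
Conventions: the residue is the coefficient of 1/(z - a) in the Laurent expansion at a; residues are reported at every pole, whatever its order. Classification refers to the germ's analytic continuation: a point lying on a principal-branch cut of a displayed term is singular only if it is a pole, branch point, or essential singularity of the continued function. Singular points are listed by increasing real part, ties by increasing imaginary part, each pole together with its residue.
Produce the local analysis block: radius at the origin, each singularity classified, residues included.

Radius of convergence at 0: 12.
At 12: a logarithmic branch point.

Branch term (2/7)*log(1 - z/(12)): its argument vanishes at z = 12, a logarithmic branch point, modulus 12.
The radius of convergence is the smallest modulus among the singular points: 12.


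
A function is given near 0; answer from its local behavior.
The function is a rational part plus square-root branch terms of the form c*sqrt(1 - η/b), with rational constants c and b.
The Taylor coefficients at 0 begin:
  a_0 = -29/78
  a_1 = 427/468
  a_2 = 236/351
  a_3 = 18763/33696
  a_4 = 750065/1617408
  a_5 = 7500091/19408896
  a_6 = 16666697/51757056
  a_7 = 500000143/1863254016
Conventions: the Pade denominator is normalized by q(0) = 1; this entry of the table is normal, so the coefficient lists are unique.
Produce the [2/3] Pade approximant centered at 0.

The Pade approximant has numerator coefficients [-29/78, 9098046037/7326280260, -21393696607/140664580992]; denominator coefficients [1, -13871253/15654445, 43094079/1001884480, 43741177/54101761920].

Taylor coefficients needed (read off): a_0 = -29/78, a_1 = 427/468, a_2 = 236/351, a_3 = 18763/33696, a_4 = 750065/1617408, a_5 = 7500091/19408896.
Write the denominator as Q(η) = 1 + q1*η + q2*η^2 + q3*η^3. Requiring Q*f - P = O(η^6) with deg P <= 2 kills the coefficients of η^3..η^5 in Q*f:
  η^3: a_3 + q1*a_2 + q2*a_1 + q3*a_0 = 0, i.e. 18763/33696 + (236/351)*q1 + (427/468)*q2 + (-29/78)*q3 = 0.
  η^4: a_4 + q1*a_3 + q2*a_2 + q3*a_1 = 0, i.e. 750065/1617408 + (18763/33696)*q1 + (236/351)*q2 + (427/468)*q3 = 0.
  η^5: a_5 + q1*a_4 + q2*a_3 + q3*a_2 = 0, i.e. 7500091/19408896 + (750065/1617408)*q1 + (18763/33696)*q2 + (236/351)*q3 = 0.
Solving this linear system: q1 = -13871253/15654445, q2 = 43094079/1001884480, q3 = 43741177/54101761920.
The numerator is Q*f truncated at degree 2: P0 = a_0 = -29/78; P1 = a_1 + q1*a_0 = 9098046037/7326280260; P2 = a_2 + q1*a_1 + q2*a_0 = -21393696607/140664580992.


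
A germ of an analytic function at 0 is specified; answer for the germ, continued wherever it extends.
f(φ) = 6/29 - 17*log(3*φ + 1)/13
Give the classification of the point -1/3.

The term (-17/13)*log(1 - φ/(-1/3)) has argument 1 - -1/3/(-1/3) = 0 at -1/3: a logarithmic (infinitely-sheeted) branch point; the remaining terms are analytic or single-valued there.

The point is a logarithmic branch point.


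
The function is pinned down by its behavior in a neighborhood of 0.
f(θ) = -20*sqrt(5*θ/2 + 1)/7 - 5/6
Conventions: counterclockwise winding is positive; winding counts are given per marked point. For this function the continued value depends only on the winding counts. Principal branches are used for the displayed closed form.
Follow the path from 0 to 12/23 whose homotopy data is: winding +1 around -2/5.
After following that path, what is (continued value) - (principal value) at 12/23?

The rational part is single-valued and drops out of the difference; each branch term changes only by its own monodromy.
(-20/7)*sqrt(1 - θ/(-2/5)): winding +1 is odd, the square root flips sign, contributing -2*(-20/7)*sqrt(1 - (12/23)/(-2/5)) = -2*(-20/7)*sqrt(53/23) = (40/161)*sqrt(1219).
Summing the contributions at θ = 12/23 gives (40/161)*sqrt(1219).

Continued minus principal equals (40/161)*sqrt(1219).


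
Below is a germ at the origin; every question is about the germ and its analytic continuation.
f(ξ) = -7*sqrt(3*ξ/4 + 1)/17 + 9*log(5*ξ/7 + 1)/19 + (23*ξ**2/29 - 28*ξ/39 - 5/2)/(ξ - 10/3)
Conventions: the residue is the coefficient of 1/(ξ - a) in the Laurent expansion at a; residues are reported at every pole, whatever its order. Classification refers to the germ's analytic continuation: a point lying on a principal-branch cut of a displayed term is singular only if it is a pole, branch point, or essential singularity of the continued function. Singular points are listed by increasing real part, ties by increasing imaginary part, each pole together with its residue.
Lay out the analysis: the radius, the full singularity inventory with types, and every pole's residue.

Denominator factor (ξ - 10/3): pole of order 1 at 10/3, modulus 10/3.
Branch term (-7/17)*sqrt(1 - ξ/(-4/3)): its argument vanishes at ξ = -4/3, a square-root branch point, modulus 4/3.
Branch term (9/19)*log(1 - ξ/(-7/5)): its argument vanishes at ξ = -7/5, a logarithmic branch point, modulus 7/5.
The radius of convergence is the smallest modulus among the singular points: 4/3.
The branch terms are analytic at 10/3 and contribute nothing to the residue; only the rational part matters.
At the order-1 pole 10/3 set g(ξ) = (ξ - (10/3))*(rational part) = 23*ξ**2/29 - 28*ξ/39 - 5/2.
Simple pole: residue = g(a) at a = 10/3, which is 2955/754.
List the singular points by increasing real part (a conjugate pair: the negative imaginary part first).

Radius of convergence at 0: 4/3.
At -7/5: a logarithmic branch point.
At -4/3: an algebraic (square-root) branch point.
At 10/3: a pole of order 1; residue 2955/754.


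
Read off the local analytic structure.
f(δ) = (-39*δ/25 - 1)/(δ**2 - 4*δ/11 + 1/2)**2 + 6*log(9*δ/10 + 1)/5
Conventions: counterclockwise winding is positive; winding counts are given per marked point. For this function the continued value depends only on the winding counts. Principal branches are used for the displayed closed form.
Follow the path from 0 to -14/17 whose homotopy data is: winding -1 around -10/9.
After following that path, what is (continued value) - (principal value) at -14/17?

The rational part is single-valued and drops out of the difference; each branch term changes only by its own monodromy.
(6/5)*log(1 - δ/(-10/9)): each positive loop around -10/9 adds 2*pi*i to the log, so winding -1 contributes (6/5)*(-1)*2*pi*i = -(12/5)*pi*i.
Summing the contributions at δ = -14/17 gives -(12/5)*pi*i.

Continued minus principal equals -(12/5)*pi*i.


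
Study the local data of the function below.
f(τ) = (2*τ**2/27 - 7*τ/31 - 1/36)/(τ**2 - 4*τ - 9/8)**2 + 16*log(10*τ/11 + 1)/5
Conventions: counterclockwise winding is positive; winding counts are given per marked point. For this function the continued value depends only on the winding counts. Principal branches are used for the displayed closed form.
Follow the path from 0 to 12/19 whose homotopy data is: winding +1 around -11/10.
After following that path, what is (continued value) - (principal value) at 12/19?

Continued minus principal equals (32/5)*pi*i.

The rational part is single-valued and drops out of the difference; each branch term changes only by its own monodromy.
(16/5)*log(1 - τ/(-11/10)): each positive loop around -11/10 adds 2*pi*i to the log, so winding +1 contributes (16/5)*(1)*2*pi*i = (32/5)*pi*i.
Summing the contributions at τ = 12/19 gives (32/5)*pi*i.


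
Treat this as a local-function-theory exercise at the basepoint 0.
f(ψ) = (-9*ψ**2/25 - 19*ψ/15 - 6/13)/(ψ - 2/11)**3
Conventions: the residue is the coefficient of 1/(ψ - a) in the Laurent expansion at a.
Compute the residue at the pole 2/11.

The residue is -9/25.

At the order-3 pole 2/11 set g(ψ) = (ψ - (2/11))^3*f(ψ) = -9*ψ**2/25 - 19*ψ/15 - 6/13.
Order-3 pole: residue = g''(a)/2; g''(2/11) = -18/25, so the residue is -9/25.


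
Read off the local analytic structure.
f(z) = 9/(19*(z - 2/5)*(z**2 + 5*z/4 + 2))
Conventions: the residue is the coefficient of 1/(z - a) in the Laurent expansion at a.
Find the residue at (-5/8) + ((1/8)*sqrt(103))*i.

The residue is (-225/2527) + ((1845/260281)*sqrt(103))*i.

The factor z**2 + 5*z/4 + 2 splits as (z - a)(z - a') with a = (-5/8) + ((1/8)*sqrt(103))*i, a' = (-5/8) - ((1/8)*sqrt(103))*i. At the order-1 pole a set g(z) = (z - a)*f(z) = [9/(19*(z - 2/5))] / (z - a').
Simple pole: residue = g(a) at a = (-5/8) + ((1/8)*sqrt(103))*i, which is (-225/2527) + ((1845/260281)*sqrt(103))*i.


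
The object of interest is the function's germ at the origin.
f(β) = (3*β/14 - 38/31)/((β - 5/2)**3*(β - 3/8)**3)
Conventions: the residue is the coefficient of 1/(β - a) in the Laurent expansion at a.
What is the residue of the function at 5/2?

At the order-3 pole 5/2 set g(β) = (β - (5/2))^3*f(β) = (3*β/14 - 38/31)/(β - 3/8)**3.
Order-3 pole: residue = g''(a)/2; g''(5/2) = -78311424/308108969, so the residue is -39155712/308108969.

The residue is -39155712/308108969.


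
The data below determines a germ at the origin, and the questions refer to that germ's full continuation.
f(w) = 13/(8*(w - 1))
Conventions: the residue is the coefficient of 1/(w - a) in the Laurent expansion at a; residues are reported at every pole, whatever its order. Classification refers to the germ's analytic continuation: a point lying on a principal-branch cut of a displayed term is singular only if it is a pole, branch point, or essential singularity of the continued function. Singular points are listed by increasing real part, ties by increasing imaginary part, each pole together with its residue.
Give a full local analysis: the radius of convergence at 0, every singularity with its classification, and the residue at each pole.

Denominator factor (w - 1): pole of order 1 at 1, modulus 1.
The radius of convergence is the smallest modulus among the singular points: 1.
At the order-1 pole 1 set g(w) = (w - (1))*f(w) = 13/8.
Simple pole: residue = g(a) at a = 1, which is 13/8.

Radius of convergence at 0: 1.
At 1: a pole of order 1; residue 13/8.


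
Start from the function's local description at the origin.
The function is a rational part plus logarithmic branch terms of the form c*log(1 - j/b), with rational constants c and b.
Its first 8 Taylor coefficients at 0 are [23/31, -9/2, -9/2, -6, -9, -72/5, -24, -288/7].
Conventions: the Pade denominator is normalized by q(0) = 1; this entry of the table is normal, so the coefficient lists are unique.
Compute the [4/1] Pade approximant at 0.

Taylor coefficients needed (read off): a_0 = 23/31, a_1 = -9/2, a_2 = -9/2, a_3 = -6, a_4 = -9, a_5 = -72/5.
Write the denominator as Q(j) = 1 + q1*j. Requiring Q*f - P = O(j^6) with deg P <= 4 kills the coefficients of j^5..j^5 in Q*f:
  j^5: a_5 + q1*a_4 = 0, i.e. -72/5 + (-9)*q1 = 0.
Solving this linear system: q1 = -8/5.
The numerator is Q*f truncated at degree 4: P0 = a_0 = 23/31; P1 = a_1 + q1*a_0 = -1763/310; P2 = a_2 + q1*a_1 = 27/10; P3 = a_3 + q1*a_2 = 6/5; P4 = a_4 + q1*a_3 = 3/5.

The Pade approximant has numerator coefficients [23/31, -1763/310, 27/10, 6/5, 3/5]; denominator coefficients [1, -8/5].


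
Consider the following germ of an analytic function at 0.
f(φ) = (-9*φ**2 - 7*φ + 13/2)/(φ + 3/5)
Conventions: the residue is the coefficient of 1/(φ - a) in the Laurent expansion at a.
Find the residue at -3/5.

At the order-1 pole -3/5 set g(φ) = (φ - (-3/5))*f(φ) = -9*φ**2 - 7*φ + 13/2.
Simple pole: residue = g(a) at a = -3/5, which is 373/50.

The residue is 373/50.


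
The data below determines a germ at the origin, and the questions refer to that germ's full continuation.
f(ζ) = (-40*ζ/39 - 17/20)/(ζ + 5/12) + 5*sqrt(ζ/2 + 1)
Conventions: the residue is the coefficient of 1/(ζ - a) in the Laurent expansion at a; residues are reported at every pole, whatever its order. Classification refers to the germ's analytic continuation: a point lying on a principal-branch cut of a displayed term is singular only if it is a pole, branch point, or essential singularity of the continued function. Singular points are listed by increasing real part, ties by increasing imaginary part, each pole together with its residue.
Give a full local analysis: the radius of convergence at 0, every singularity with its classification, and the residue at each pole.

Radius of convergence at 0: 5/12.
At -2: an algebraic (square-root) branch point.
At -5/12: a pole of order 1; residue -989/2340.

Denominator factor (ζ + 5/12): pole of order 1 at -5/12, modulus 5/12.
Branch term (5)*sqrt(1 - ζ/(-2)): its argument vanishes at ζ = -2, a square-root branch point, modulus 2.
The radius of convergence is the smallest modulus among the singular points: 5/12.
The branch term is analytic at -5/12 and contributes nothing to the residue; only the rational part matters.
At the order-1 pole -5/12 set g(ζ) = (ζ - (-5/12))*(rational part) = -40*ζ/39 - 17/20.
Simple pole: residue = g(a) at a = -5/12, which is -989/2340.
List the singular points by increasing real part (a conjugate pair: the negative imaginary part first).


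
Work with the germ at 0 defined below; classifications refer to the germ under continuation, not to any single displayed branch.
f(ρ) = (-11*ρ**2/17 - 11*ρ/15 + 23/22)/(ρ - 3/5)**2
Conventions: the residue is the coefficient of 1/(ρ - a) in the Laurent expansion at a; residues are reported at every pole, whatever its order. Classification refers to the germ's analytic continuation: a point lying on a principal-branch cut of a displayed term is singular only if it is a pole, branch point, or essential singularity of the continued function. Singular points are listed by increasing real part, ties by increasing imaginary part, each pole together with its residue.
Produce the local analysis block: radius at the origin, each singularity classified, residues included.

Denominator factor (ρ - 3/5)^2: pole of order 2 at 3/5, modulus 3/5.
The radius of convergence is the smallest modulus among the singular points: 3/5.
At the order-2 pole 3/5 set g(ρ) = (ρ - (3/5))^2*f(ρ) = -11*ρ**2/17 - 11*ρ/15 + 23/22.
Order-2 pole: residue = g'(a); g'(3/5) = -77/51, so the residue is -77/51.

Radius of convergence at 0: 3/5.
At 3/5: a pole of order 2; residue -77/51.


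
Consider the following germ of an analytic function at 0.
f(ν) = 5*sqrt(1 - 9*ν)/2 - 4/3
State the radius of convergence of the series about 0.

Branch term (5/2)*sqrt(1 - ν/(1/9)): its argument vanishes at ν = 1/9, a square-root branch point, modulus 1/9.
The radius of convergence is the smallest modulus among the singular points: 1/9.

The radius of convergence is 1/9.


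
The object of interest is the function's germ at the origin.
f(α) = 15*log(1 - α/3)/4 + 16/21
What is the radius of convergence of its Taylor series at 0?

The radius of convergence is 3.

Branch term (15/4)*log(1 - α/(3)): its argument vanishes at α = 3, a logarithmic branch point, modulus 3.
The radius of convergence is the smallest modulus among the singular points: 3.


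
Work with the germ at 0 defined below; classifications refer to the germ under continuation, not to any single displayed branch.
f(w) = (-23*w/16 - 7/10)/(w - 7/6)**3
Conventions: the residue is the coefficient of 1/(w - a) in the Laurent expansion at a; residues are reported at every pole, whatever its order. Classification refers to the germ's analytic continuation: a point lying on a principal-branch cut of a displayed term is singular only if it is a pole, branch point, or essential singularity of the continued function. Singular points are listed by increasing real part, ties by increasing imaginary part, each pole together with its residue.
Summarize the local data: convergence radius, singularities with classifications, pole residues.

Denominator factor (w - 7/6)^3: pole of order 3 at 7/6, modulus 7/6.
The radius of convergence is the smallest modulus among the singular points: 7/6.
At the order-3 pole 7/6 set g(w) = (w - (7/6))^3*f(w) = -23*w/16 - 7/10.
Order-3 pole: residue = g''(a)/2; g''(7/6) = 0, so the residue is 0.

Radius of convergence at 0: 7/6.
At 7/6: a pole of order 3; residue 0.
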